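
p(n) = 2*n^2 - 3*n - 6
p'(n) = 4*n - 3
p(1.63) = -5.58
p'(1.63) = 3.52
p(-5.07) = 60.62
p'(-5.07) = -23.28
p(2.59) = -0.35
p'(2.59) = 7.36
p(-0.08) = -5.75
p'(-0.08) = -3.32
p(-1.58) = 3.73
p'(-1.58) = -9.32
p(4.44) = 20.11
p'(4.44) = 14.76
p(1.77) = -5.04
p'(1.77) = 4.08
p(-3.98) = 37.62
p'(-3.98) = -18.92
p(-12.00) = 318.00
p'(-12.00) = -51.00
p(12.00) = 246.00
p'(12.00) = 45.00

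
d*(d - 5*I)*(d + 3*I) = d^3 - 2*I*d^2 + 15*d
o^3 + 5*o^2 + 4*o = o*(o + 1)*(o + 4)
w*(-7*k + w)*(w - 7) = -7*k*w^2 + 49*k*w + w^3 - 7*w^2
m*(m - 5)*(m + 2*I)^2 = m^4 - 5*m^3 + 4*I*m^3 - 4*m^2 - 20*I*m^2 + 20*m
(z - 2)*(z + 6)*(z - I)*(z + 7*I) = z^4 + 4*z^3 + 6*I*z^3 - 5*z^2 + 24*I*z^2 + 28*z - 72*I*z - 84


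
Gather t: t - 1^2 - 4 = t - 5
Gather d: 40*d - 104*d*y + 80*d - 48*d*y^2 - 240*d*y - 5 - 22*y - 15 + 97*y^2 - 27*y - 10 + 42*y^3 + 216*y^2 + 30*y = d*(-48*y^2 - 344*y + 120) + 42*y^3 + 313*y^2 - 19*y - 30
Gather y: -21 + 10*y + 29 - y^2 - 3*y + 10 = -y^2 + 7*y + 18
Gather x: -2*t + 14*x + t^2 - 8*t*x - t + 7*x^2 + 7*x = t^2 - 3*t + 7*x^2 + x*(21 - 8*t)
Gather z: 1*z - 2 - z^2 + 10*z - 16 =-z^2 + 11*z - 18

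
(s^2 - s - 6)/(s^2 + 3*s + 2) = (s - 3)/(s + 1)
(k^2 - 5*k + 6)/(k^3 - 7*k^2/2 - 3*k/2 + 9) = 2/(2*k + 3)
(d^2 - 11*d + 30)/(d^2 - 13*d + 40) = (d - 6)/(d - 8)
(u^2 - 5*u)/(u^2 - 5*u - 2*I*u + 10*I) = u/(u - 2*I)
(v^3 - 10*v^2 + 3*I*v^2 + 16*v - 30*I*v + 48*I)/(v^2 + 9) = (v^2 - 10*v + 16)/(v - 3*I)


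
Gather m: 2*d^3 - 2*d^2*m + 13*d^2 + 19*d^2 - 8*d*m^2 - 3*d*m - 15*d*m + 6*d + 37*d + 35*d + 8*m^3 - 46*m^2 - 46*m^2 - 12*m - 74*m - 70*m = 2*d^3 + 32*d^2 + 78*d + 8*m^3 + m^2*(-8*d - 92) + m*(-2*d^2 - 18*d - 156)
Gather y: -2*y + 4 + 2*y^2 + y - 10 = 2*y^2 - y - 6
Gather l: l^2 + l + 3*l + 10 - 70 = l^2 + 4*l - 60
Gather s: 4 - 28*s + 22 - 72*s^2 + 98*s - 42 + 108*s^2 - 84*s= 36*s^2 - 14*s - 16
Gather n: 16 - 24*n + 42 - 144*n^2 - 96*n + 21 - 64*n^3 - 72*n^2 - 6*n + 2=-64*n^3 - 216*n^2 - 126*n + 81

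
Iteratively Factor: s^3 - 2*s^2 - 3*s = (s - 3)*(s^2 + s) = s*(s - 3)*(s + 1)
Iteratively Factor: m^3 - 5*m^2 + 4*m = (m)*(m^2 - 5*m + 4) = m*(m - 1)*(m - 4)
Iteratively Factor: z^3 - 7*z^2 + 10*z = (z)*(z^2 - 7*z + 10) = z*(z - 5)*(z - 2)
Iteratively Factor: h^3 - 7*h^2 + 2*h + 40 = (h + 2)*(h^2 - 9*h + 20) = (h - 5)*(h + 2)*(h - 4)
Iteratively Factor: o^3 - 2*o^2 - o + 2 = (o - 2)*(o^2 - 1) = (o - 2)*(o - 1)*(o + 1)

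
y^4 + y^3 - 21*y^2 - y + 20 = (y - 4)*(y - 1)*(y + 1)*(y + 5)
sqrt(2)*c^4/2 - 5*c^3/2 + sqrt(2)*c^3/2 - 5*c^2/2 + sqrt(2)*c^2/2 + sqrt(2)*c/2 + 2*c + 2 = (c + 1)*(c - 2*sqrt(2))*(c - sqrt(2))*(sqrt(2)*c/2 + 1/2)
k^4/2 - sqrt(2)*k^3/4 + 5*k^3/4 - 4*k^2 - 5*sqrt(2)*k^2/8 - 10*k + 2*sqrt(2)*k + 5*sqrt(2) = (k/2 + sqrt(2))*(k + 5/2)*(k - 2*sqrt(2))*(k - sqrt(2)/2)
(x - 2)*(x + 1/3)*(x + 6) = x^3 + 13*x^2/3 - 32*x/3 - 4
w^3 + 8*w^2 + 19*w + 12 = (w + 1)*(w + 3)*(w + 4)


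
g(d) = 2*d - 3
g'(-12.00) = 2.00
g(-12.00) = -27.00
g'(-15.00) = 2.00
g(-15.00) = -33.00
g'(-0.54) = 2.00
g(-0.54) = -4.08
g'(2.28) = 2.00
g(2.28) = 1.56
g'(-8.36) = 2.00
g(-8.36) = -19.72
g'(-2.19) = 2.00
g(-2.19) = -7.38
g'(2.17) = 2.00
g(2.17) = 1.34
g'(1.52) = 2.00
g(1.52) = 0.04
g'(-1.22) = 2.00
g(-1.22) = -5.44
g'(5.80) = 2.00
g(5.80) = 8.60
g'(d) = 2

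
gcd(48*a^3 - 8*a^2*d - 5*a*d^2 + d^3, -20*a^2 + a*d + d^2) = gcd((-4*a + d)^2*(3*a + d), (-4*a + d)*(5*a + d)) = 4*a - d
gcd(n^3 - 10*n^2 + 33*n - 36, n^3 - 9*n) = n - 3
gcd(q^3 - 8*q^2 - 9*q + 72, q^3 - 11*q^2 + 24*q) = q^2 - 11*q + 24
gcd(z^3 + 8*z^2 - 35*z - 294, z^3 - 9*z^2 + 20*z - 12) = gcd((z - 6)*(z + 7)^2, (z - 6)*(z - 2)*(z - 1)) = z - 6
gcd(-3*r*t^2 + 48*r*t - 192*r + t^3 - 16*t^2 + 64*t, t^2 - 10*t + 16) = t - 8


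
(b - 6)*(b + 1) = b^2 - 5*b - 6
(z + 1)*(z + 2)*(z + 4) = z^3 + 7*z^2 + 14*z + 8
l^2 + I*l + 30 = (l - 5*I)*(l + 6*I)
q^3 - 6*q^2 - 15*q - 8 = (q - 8)*(q + 1)^2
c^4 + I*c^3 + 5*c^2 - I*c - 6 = (c - 2*I)*(c + 3*I)*(-I*c + I)*(I*c + I)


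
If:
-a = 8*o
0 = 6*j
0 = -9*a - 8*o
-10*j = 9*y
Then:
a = 0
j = 0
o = 0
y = 0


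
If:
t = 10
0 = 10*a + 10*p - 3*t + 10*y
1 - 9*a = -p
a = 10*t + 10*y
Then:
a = 140/101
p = 1159/101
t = 10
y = -996/101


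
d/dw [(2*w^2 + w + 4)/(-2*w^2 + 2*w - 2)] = (3*w^2 + 4*w - 5)/(2*(w^4 - 2*w^3 + 3*w^2 - 2*w + 1))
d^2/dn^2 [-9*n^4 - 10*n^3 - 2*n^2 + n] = -108*n^2 - 60*n - 4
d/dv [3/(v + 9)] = -3/(v + 9)^2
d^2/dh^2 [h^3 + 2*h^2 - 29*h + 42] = 6*h + 4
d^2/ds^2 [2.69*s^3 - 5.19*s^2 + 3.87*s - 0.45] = 16.14*s - 10.38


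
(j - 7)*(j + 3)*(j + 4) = j^3 - 37*j - 84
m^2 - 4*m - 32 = (m - 8)*(m + 4)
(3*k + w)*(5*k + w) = 15*k^2 + 8*k*w + w^2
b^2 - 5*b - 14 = (b - 7)*(b + 2)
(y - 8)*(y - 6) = y^2 - 14*y + 48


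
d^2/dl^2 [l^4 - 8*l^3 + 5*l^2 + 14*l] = 12*l^2 - 48*l + 10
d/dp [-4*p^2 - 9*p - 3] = -8*p - 9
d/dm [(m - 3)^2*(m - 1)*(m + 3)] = 4*m^3 - 12*m^2 - 12*m + 36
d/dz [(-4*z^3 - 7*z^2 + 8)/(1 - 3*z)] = (24*z^3 + 9*z^2 - 14*z + 24)/(9*z^2 - 6*z + 1)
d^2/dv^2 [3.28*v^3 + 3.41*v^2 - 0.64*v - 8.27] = 19.68*v + 6.82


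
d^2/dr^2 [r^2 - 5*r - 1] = 2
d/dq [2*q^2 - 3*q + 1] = 4*q - 3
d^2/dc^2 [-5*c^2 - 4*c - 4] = -10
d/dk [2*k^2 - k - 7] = 4*k - 1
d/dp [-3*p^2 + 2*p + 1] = 2 - 6*p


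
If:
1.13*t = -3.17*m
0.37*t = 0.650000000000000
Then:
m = -0.63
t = 1.76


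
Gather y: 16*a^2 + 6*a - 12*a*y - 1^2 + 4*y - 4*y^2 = 16*a^2 + 6*a - 4*y^2 + y*(4 - 12*a) - 1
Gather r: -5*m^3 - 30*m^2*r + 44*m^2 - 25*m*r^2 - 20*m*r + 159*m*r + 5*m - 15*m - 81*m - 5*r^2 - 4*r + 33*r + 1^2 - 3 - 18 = -5*m^3 + 44*m^2 - 91*m + r^2*(-25*m - 5) + r*(-30*m^2 + 139*m + 29) - 20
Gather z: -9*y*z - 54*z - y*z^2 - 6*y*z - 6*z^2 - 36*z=z^2*(-y - 6) + z*(-15*y - 90)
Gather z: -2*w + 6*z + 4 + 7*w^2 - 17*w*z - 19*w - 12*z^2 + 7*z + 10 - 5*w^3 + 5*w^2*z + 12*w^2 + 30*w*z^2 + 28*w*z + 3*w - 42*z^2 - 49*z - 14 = -5*w^3 + 19*w^2 - 18*w + z^2*(30*w - 54) + z*(5*w^2 + 11*w - 36)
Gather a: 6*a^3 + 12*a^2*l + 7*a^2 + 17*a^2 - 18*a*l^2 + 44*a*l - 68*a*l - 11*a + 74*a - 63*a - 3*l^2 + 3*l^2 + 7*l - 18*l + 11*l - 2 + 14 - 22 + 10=6*a^3 + a^2*(12*l + 24) + a*(-18*l^2 - 24*l)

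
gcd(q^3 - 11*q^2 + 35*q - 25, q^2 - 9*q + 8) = q - 1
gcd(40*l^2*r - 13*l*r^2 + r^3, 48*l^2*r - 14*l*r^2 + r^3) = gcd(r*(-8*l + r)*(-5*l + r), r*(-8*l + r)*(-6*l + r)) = -8*l*r + r^2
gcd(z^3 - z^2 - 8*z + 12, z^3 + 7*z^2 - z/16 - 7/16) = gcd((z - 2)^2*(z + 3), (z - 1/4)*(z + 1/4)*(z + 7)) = 1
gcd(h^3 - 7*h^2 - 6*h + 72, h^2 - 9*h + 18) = h - 6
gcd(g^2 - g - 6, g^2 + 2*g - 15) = g - 3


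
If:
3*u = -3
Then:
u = -1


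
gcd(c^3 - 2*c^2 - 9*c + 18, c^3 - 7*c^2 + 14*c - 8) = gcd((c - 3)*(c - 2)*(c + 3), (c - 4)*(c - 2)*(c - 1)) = c - 2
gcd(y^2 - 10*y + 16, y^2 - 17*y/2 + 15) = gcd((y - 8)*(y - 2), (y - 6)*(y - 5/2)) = 1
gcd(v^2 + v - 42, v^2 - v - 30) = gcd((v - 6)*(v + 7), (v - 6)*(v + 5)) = v - 6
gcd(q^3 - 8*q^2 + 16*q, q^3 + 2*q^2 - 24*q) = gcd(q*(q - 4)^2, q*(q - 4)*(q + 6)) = q^2 - 4*q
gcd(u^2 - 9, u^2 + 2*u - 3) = u + 3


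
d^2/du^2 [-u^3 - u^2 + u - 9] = -6*u - 2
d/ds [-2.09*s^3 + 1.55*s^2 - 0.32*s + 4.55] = -6.27*s^2 + 3.1*s - 0.32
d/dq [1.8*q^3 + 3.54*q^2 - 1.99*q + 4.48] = 5.4*q^2 + 7.08*q - 1.99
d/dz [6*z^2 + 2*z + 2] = 12*z + 2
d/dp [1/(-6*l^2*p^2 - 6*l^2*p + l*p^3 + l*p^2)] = (12*l*p + 6*l - 3*p^2 - 2*p)/(l*p^2*(6*l*p + 6*l - p^2 - p)^2)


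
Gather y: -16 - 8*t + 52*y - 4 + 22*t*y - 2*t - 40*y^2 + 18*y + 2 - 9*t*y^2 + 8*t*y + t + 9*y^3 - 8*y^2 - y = -9*t + 9*y^3 + y^2*(-9*t - 48) + y*(30*t + 69) - 18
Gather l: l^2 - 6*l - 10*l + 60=l^2 - 16*l + 60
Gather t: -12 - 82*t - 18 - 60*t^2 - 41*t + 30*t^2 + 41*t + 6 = -30*t^2 - 82*t - 24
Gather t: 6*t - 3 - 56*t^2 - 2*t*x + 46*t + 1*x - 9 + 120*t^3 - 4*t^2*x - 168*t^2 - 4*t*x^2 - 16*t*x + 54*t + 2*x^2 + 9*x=120*t^3 + t^2*(-4*x - 224) + t*(-4*x^2 - 18*x + 106) + 2*x^2 + 10*x - 12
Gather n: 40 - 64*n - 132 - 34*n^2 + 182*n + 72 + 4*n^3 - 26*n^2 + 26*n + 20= 4*n^3 - 60*n^2 + 144*n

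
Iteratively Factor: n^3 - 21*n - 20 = (n + 4)*(n^2 - 4*n - 5) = (n - 5)*(n + 4)*(n + 1)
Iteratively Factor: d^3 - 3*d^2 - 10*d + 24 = (d - 4)*(d^2 + d - 6) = (d - 4)*(d - 2)*(d + 3)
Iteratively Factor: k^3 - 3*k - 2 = (k + 1)*(k^2 - k - 2) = (k + 1)^2*(k - 2)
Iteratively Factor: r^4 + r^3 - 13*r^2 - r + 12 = (r - 1)*(r^3 + 2*r^2 - 11*r - 12) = (r - 1)*(r + 4)*(r^2 - 2*r - 3) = (r - 3)*(r - 1)*(r + 4)*(r + 1)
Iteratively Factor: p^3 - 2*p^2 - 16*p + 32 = (p - 2)*(p^2 - 16) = (p - 2)*(p + 4)*(p - 4)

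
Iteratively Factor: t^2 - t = (t - 1)*(t)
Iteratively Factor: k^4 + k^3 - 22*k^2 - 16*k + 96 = (k - 2)*(k^3 + 3*k^2 - 16*k - 48) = (k - 2)*(k + 4)*(k^2 - k - 12) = (k - 2)*(k + 3)*(k + 4)*(k - 4)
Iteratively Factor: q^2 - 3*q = (q)*(q - 3)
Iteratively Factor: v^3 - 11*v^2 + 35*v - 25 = (v - 1)*(v^2 - 10*v + 25) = (v - 5)*(v - 1)*(v - 5)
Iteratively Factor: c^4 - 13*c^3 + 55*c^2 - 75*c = (c - 3)*(c^3 - 10*c^2 + 25*c) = (c - 5)*(c - 3)*(c^2 - 5*c) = (c - 5)^2*(c - 3)*(c)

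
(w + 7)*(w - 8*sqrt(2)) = w^2 - 8*sqrt(2)*w + 7*w - 56*sqrt(2)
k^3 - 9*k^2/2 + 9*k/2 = k*(k - 3)*(k - 3/2)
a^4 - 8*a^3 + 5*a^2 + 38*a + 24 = (a - 6)*(a - 4)*(a + 1)^2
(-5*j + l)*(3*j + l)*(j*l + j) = -15*j^3*l - 15*j^3 - 2*j^2*l^2 - 2*j^2*l + j*l^3 + j*l^2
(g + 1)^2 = g^2 + 2*g + 1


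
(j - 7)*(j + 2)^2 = j^3 - 3*j^2 - 24*j - 28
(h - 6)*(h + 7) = h^2 + h - 42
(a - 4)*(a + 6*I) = a^2 - 4*a + 6*I*a - 24*I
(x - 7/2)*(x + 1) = x^2 - 5*x/2 - 7/2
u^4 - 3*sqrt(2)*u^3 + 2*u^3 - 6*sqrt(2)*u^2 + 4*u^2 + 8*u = u*(u + 2)*(u - 2*sqrt(2))*(u - sqrt(2))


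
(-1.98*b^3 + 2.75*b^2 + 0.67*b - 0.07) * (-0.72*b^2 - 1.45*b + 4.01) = 1.4256*b^5 + 0.891*b^4 - 12.4097*b^3 + 10.1064*b^2 + 2.7882*b - 0.2807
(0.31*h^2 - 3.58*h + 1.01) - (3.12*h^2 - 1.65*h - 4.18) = -2.81*h^2 - 1.93*h + 5.19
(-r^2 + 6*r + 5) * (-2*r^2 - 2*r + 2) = 2*r^4 - 10*r^3 - 24*r^2 + 2*r + 10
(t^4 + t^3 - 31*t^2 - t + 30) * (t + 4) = t^5 + 5*t^4 - 27*t^3 - 125*t^2 + 26*t + 120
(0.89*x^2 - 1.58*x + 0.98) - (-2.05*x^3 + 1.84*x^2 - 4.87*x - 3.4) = 2.05*x^3 - 0.95*x^2 + 3.29*x + 4.38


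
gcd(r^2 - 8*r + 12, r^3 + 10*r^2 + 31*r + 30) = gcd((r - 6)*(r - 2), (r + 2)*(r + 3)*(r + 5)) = 1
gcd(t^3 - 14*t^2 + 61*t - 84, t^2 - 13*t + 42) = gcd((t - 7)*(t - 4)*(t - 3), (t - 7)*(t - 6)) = t - 7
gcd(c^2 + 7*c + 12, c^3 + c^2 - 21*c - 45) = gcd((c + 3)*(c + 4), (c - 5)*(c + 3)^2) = c + 3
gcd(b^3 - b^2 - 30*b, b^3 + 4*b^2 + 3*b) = b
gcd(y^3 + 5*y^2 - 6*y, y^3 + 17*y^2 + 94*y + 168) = y + 6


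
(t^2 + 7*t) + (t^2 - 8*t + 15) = 2*t^2 - t + 15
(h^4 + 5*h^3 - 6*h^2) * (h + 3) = h^5 + 8*h^4 + 9*h^3 - 18*h^2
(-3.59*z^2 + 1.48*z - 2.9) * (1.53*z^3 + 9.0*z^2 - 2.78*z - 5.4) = -5.4927*z^5 - 30.0456*z^4 + 18.8632*z^3 - 10.8284*z^2 + 0.0699999999999994*z + 15.66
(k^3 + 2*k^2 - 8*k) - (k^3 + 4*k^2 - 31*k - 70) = -2*k^2 + 23*k + 70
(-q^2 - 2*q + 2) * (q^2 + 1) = -q^4 - 2*q^3 + q^2 - 2*q + 2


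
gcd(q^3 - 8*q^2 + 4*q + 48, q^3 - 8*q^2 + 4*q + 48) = q^3 - 8*q^2 + 4*q + 48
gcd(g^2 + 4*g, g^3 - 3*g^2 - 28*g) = g^2 + 4*g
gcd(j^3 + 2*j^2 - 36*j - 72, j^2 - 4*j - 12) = j^2 - 4*j - 12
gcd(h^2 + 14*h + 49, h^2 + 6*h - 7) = h + 7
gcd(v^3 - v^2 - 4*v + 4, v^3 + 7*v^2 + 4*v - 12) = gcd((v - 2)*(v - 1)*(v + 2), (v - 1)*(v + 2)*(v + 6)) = v^2 + v - 2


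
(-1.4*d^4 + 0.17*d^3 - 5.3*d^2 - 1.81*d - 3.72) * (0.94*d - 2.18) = -1.316*d^5 + 3.2118*d^4 - 5.3526*d^3 + 9.8526*d^2 + 0.449*d + 8.1096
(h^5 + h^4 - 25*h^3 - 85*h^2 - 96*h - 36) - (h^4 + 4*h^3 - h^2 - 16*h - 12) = h^5 - 29*h^3 - 84*h^2 - 80*h - 24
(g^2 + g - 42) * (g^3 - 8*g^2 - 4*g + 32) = g^5 - 7*g^4 - 54*g^3 + 364*g^2 + 200*g - 1344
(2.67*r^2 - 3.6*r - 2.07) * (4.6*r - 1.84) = 12.282*r^3 - 21.4728*r^2 - 2.898*r + 3.8088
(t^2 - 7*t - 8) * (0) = 0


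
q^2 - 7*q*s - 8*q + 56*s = (q - 8)*(q - 7*s)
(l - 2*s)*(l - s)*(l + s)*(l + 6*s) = l^4 + 4*l^3*s - 13*l^2*s^2 - 4*l*s^3 + 12*s^4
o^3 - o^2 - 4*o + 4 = (o - 2)*(o - 1)*(o + 2)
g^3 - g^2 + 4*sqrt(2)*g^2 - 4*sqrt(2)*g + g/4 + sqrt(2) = (g - 1/2)^2*(g + 4*sqrt(2))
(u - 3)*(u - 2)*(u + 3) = u^3 - 2*u^2 - 9*u + 18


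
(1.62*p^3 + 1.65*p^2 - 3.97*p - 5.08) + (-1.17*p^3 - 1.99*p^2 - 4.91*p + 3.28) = 0.45*p^3 - 0.34*p^2 - 8.88*p - 1.8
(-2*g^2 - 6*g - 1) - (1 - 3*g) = -2*g^2 - 3*g - 2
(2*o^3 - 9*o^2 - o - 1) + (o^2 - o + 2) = 2*o^3 - 8*o^2 - 2*o + 1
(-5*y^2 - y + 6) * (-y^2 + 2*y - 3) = 5*y^4 - 9*y^3 + 7*y^2 + 15*y - 18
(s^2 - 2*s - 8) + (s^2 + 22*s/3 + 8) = 2*s^2 + 16*s/3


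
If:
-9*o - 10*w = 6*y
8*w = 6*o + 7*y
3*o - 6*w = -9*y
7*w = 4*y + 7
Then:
No Solution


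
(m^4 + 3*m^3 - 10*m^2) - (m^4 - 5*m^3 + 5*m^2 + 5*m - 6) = 8*m^3 - 15*m^2 - 5*m + 6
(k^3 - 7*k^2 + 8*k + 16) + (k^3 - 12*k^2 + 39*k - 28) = 2*k^3 - 19*k^2 + 47*k - 12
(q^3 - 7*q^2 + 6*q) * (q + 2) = q^4 - 5*q^3 - 8*q^2 + 12*q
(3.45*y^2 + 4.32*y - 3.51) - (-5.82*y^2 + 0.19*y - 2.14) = 9.27*y^2 + 4.13*y - 1.37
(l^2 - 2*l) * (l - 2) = l^3 - 4*l^2 + 4*l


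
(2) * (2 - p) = 4 - 2*p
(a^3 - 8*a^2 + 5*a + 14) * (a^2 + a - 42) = a^5 - 7*a^4 - 45*a^3 + 355*a^2 - 196*a - 588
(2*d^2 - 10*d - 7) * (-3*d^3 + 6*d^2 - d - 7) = -6*d^5 + 42*d^4 - 41*d^3 - 46*d^2 + 77*d + 49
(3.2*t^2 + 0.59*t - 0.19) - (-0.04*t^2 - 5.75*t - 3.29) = 3.24*t^2 + 6.34*t + 3.1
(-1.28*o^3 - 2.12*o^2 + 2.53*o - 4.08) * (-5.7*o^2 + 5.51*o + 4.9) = 7.296*o^5 + 5.0312*o^4 - 32.3742*o^3 + 26.8083*o^2 - 10.0838*o - 19.992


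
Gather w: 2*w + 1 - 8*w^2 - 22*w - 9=-8*w^2 - 20*w - 8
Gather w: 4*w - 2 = 4*w - 2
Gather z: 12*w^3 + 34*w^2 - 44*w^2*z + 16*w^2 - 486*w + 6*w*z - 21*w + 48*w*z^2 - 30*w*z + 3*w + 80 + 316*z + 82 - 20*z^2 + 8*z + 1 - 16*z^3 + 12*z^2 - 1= 12*w^3 + 50*w^2 - 504*w - 16*z^3 + z^2*(48*w - 8) + z*(-44*w^2 - 24*w + 324) + 162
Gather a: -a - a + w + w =-2*a + 2*w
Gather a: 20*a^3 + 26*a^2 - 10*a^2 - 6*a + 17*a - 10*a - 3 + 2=20*a^3 + 16*a^2 + a - 1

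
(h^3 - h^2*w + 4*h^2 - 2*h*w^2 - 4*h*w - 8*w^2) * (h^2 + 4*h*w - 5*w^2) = h^5 + 3*h^4*w + 4*h^4 - 11*h^3*w^2 + 12*h^3*w - 3*h^2*w^3 - 44*h^2*w^2 + 10*h*w^4 - 12*h*w^3 + 40*w^4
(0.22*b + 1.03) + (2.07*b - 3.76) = 2.29*b - 2.73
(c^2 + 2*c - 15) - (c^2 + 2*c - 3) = -12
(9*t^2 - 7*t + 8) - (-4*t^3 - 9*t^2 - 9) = 4*t^3 + 18*t^2 - 7*t + 17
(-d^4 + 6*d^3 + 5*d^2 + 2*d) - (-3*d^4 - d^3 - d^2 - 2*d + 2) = 2*d^4 + 7*d^3 + 6*d^2 + 4*d - 2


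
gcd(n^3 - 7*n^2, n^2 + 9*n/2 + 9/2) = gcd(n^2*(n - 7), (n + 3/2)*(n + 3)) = 1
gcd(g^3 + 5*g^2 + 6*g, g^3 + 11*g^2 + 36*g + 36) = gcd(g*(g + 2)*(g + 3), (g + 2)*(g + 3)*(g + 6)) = g^2 + 5*g + 6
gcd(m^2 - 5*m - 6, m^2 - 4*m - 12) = m - 6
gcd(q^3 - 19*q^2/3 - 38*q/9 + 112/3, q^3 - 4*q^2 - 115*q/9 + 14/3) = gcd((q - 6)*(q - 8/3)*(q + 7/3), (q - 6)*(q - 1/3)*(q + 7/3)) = q^2 - 11*q/3 - 14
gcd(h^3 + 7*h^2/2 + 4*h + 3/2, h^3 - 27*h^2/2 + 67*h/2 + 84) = h + 3/2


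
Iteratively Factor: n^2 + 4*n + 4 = (n + 2)*(n + 2)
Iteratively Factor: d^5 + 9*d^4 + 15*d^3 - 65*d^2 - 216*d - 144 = (d + 4)*(d^4 + 5*d^3 - 5*d^2 - 45*d - 36) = (d - 3)*(d + 4)*(d^3 + 8*d^2 + 19*d + 12) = (d - 3)*(d + 1)*(d + 4)*(d^2 + 7*d + 12) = (d - 3)*(d + 1)*(d + 4)^2*(d + 3)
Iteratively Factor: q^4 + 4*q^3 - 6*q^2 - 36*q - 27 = (q + 3)*(q^3 + q^2 - 9*q - 9) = (q + 1)*(q + 3)*(q^2 - 9) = (q + 1)*(q + 3)^2*(q - 3)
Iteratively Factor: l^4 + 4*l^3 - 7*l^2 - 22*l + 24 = (l + 4)*(l^3 - 7*l + 6) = (l - 1)*(l + 4)*(l^2 + l - 6) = (l - 2)*(l - 1)*(l + 4)*(l + 3)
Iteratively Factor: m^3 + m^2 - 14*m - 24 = (m - 4)*(m^2 + 5*m + 6) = (m - 4)*(m + 3)*(m + 2)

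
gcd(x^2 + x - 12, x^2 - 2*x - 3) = x - 3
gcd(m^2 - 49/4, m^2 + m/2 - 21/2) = m + 7/2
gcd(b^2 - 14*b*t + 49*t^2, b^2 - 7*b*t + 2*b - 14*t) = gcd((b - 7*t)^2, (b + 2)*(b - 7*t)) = -b + 7*t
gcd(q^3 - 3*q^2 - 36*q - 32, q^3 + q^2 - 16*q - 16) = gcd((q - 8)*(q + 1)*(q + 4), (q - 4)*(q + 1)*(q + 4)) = q^2 + 5*q + 4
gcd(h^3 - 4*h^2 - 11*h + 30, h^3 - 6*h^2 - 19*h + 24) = h + 3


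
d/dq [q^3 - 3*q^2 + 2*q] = 3*q^2 - 6*q + 2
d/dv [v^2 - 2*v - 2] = 2*v - 2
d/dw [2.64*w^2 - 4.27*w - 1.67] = 5.28*w - 4.27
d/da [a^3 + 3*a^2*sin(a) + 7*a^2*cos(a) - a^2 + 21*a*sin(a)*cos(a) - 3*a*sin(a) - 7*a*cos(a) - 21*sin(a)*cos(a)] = -7*a^2*sin(a) + 3*a^2*cos(a) + 3*a^2 + 13*a*sin(a) + 11*a*cos(a) + 21*a*cos(2*a) - 2*a - 3*sin(a) + 21*sin(2*a)/2 - 7*cos(a) - 21*cos(2*a)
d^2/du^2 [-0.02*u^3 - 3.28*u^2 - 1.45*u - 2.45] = -0.12*u - 6.56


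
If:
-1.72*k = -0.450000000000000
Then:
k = 0.26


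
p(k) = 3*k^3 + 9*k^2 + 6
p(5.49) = 773.67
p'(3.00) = 135.00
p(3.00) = 168.00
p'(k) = 9*k^2 + 18*k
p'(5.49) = 370.08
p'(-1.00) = -9.00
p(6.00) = 978.00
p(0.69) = 11.27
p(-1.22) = 13.95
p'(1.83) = 63.08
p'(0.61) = 14.33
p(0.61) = 10.03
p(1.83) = 54.53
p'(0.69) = 16.70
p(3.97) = 335.56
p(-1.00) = 12.00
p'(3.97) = 213.31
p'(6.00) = 432.00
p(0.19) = 6.35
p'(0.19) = 3.74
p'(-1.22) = -8.56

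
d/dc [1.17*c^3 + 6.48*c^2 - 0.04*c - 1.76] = 3.51*c^2 + 12.96*c - 0.04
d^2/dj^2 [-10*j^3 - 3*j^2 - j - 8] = -60*j - 6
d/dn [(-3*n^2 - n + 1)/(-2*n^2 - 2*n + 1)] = (4*n^2 - 2*n + 1)/(4*n^4 + 8*n^3 - 4*n + 1)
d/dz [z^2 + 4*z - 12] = 2*z + 4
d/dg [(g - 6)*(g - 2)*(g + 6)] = 3*g^2 - 4*g - 36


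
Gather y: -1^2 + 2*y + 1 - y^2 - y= -y^2 + y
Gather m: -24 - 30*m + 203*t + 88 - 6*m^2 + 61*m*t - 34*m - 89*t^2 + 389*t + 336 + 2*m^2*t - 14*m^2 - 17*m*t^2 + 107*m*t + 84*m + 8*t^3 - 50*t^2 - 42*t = m^2*(2*t - 20) + m*(-17*t^2 + 168*t + 20) + 8*t^3 - 139*t^2 + 550*t + 400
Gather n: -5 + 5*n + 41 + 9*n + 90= 14*n + 126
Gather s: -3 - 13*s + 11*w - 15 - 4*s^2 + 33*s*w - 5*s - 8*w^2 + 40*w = -4*s^2 + s*(33*w - 18) - 8*w^2 + 51*w - 18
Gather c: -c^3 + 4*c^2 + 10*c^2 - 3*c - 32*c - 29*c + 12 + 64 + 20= -c^3 + 14*c^2 - 64*c + 96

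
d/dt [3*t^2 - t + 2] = 6*t - 1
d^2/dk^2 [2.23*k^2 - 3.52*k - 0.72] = 4.46000000000000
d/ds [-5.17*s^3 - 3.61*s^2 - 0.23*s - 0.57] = -15.51*s^2 - 7.22*s - 0.23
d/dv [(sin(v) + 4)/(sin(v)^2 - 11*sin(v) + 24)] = (-8*sin(v) + cos(v)^2 + 67)*cos(v)/(sin(v)^2 - 11*sin(v) + 24)^2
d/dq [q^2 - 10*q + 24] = 2*q - 10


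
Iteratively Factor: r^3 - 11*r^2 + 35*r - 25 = (r - 1)*(r^2 - 10*r + 25) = (r - 5)*(r - 1)*(r - 5)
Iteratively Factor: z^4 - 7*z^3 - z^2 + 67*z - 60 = (z - 5)*(z^3 - 2*z^2 - 11*z + 12) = (z - 5)*(z + 3)*(z^2 - 5*z + 4) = (z - 5)*(z - 4)*(z + 3)*(z - 1)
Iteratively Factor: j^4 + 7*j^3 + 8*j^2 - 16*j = (j)*(j^3 + 7*j^2 + 8*j - 16) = j*(j + 4)*(j^2 + 3*j - 4) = j*(j - 1)*(j + 4)*(j + 4)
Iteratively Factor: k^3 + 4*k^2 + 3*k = (k + 3)*(k^2 + k) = (k + 1)*(k + 3)*(k)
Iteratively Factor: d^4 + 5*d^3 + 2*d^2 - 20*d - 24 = (d + 3)*(d^3 + 2*d^2 - 4*d - 8) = (d - 2)*(d + 3)*(d^2 + 4*d + 4) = (d - 2)*(d + 2)*(d + 3)*(d + 2)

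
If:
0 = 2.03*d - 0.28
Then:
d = 0.14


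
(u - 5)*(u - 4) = u^2 - 9*u + 20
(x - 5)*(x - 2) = x^2 - 7*x + 10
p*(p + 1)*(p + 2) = p^3 + 3*p^2 + 2*p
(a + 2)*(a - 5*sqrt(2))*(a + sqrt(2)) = a^3 - 4*sqrt(2)*a^2 + 2*a^2 - 8*sqrt(2)*a - 10*a - 20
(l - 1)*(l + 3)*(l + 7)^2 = l^4 + 16*l^3 + 74*l^2 + 56*l - 147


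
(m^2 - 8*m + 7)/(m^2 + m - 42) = (m^2 - 8*m + 7)/(m^2 + m - 42)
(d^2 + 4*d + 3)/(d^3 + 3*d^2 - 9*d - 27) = (d + 1)/(d^2 - 9)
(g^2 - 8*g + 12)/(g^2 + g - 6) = (g - 6)/(g + 3)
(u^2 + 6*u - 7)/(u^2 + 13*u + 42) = (u - 1)/(u + 6)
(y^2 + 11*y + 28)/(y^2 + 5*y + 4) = (y + 7)/(y + 1)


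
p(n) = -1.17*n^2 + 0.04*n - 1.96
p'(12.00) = -28.04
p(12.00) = -169.96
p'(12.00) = -28.04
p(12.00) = -169.96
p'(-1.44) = 3.41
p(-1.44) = -4.44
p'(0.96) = -2.21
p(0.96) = -3.00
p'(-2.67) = 6.29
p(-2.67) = -10.41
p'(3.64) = -8.48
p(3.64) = -17.32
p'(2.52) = -5.86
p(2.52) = -9.29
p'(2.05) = -4.76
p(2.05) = -6.79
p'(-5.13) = 12.04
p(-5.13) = -32.96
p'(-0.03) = 0.11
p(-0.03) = -1.96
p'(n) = 0.04 - 2.34*n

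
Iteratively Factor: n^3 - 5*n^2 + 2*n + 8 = (n - 2)*(n^2 - 3*n - 4) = (n - 4)*(n - 2)*(n + 1)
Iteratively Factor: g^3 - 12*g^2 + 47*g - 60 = (g - 4)*(g^2 - 8*g + 15) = (g - 5)*(g - 4)*(g - 3)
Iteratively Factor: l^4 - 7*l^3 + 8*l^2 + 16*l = (l - 4)*(l^3 - 3*l^2 - 4*l) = l*(l - 4)*(l^2 - 3*l - 4) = l*(l - 4)^2*(l + 1)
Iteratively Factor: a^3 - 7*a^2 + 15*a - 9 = (a - 1)*(a^2 - 6*a + 9) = (a - 3)*(a - 1)*(a - 3)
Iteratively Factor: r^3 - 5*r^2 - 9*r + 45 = (r + 3)*(r^2 - 8*r + 15) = (r - 3)*(r + 3)*(r - 5)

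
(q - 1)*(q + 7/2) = q^2 + 5*q/2 - 7/2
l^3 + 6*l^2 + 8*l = l*(l + 2)*(l + 4)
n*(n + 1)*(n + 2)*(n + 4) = n^4 + 7*n^3 + 14*n^2 + 8*n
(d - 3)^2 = d^2 - 6*d + 9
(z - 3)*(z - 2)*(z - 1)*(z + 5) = z^4 - z^3 - 19*z^2 + 49*z - 30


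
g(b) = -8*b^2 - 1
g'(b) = -16*b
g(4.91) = -193.86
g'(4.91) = -78.56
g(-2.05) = -34.62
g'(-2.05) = 32.80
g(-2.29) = -42.95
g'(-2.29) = 36.64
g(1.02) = -9.32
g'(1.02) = -16.32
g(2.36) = -45.56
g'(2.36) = -37.76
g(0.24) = -1.46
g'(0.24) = -3.84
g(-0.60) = -3.88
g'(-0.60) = 9.60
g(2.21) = -40.07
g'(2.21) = -35.36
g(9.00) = -649.00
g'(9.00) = -144.00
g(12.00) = -1153.00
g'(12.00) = -192.00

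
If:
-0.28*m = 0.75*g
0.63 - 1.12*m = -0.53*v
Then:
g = -0.176666666666667*v - 0.21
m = 0.473214285714286*v + 0.5625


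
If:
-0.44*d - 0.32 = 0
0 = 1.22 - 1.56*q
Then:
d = -0.73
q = 0.78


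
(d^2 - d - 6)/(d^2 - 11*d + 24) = (d + 2)/(d - 8)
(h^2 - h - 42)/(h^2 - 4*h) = (h^2 - h - 42)/(h*(h - 4))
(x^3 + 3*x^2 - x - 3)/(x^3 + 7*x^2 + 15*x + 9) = (x - 1)/(x + 3)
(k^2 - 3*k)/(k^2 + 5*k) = (k - 3)/(k + 5)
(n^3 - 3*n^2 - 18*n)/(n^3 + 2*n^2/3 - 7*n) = 3*(n - 6)/(3*n - 7)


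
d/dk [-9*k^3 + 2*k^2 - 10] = k*(4 - 27*k)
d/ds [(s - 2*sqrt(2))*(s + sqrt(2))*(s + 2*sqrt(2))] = 3*s^2 + 2*sqrt(2)*s - 8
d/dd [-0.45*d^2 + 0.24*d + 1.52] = 0.24 - 0.9*d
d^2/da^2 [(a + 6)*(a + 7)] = 2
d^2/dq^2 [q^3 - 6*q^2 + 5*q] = 6*q - 12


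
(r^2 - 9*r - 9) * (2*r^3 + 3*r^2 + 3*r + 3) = 2*r^5 - 15*r^4 - 42*r^3 - 51*r^2 - 54*r - 27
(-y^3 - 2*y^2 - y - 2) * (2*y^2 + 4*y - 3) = -2*y^5 - 8*y^4 - 7*y^3 - 2*y^2 - 5*y + 6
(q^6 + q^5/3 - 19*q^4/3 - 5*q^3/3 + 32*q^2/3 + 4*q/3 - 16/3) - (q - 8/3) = q^6 + q^5/3 - 19*q^4/3 - 5*q^3/3 + 32*q^2/3 + q/3 - 8/3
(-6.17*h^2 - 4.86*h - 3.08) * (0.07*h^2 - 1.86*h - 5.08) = -0.4319*h^4 + 11.136*h^3 + 40.1676*h^2 + 30.4176*h + 15.6464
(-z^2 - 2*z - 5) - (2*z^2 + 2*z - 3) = -3*z^2 - 4*z - 2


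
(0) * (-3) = 0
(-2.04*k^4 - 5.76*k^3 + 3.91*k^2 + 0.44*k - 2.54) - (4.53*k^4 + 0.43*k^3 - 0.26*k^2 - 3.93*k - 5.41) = -6.57*k^4 - 6.19*k^3 + 4.17*k^2 + 4.37*k + 2.87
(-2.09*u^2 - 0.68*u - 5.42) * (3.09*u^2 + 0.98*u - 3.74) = -6.4581*u^4 - 4.1494*u^3 - 9.5976*u^2 - 2.7684*u + 20.2708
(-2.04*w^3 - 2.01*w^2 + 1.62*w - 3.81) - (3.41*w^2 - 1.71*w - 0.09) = -2.04*w^3 - 5.42*w^2 + 3.33*w - 3.72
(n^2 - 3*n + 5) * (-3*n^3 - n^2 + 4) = -3*n^5 + 8*n^4 - 12*n^3 - n^2 - 12*n + 20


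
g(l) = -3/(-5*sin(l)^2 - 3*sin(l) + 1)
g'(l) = -3*(10*sin(l)*cos(l) + 3*cos(l))/(-5*sin(l)^2 - 3*sin(l) + 1)^2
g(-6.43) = -2.25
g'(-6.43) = -2.57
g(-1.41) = 3.29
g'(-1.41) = 3.98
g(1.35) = 0.45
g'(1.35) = -0.19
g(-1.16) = 6.63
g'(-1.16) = 36.13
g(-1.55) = 3.00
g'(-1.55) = 0.44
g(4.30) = 6.69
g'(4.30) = -36.86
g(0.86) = 0.72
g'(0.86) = -1.21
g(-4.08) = 0.64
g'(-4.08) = 0.90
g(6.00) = -2.07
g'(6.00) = -0.28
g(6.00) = -2.07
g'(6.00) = -0.28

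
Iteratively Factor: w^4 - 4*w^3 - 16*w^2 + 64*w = (w)*(w^3 - 4*w^2 - 16*w + 64) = w*(w + 4)*(w^2 - 8*w + 16) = w*(w - 4)*(w + 4)*(w - 4)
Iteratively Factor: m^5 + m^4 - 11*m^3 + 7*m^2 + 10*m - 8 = (m + 1)*(m^4 - 11*m^2 + 18*m - 8) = (m - 1)*(m + 1)*(m^3 + m^2 - 10*m + 8) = (m - 1)^2*(m + 1)*(m^2 + 2*m - 8) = (m - 2)*(m - 1)^2*(m + 1)*(m + 4)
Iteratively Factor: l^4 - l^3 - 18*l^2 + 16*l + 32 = (l - 2)*(l^3 + l^2 - 16*l - 16) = (l - 2)*(l + 4)*(l^2 - 3*l - 4) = (l - 2)*(l + 1)*(l + 4)*(l - 4)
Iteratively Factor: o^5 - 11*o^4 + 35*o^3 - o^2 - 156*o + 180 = (o + 2)*(o^4 - 13*o^3 + 61*o^2 - 123*o + 90) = (o - 5)*(o + 2)*(o^3 - 8*o^2 + 21*o - 18) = (o - 5)*(o - 2)*(o + 2)*(o^2 - 6*o + 9) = (o - 5)*(o - 3)*(o - 2)*(o + 2)*(o - 3)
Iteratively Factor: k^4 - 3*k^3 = (k)*(k^3 - 3*k^2) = k^2*(k^2 - 3*k) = k^2*(k - 3)*(k)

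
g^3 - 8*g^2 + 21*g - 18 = (g - 3)^2*(g - 2)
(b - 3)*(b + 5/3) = b^2 - 4*b/3 - 5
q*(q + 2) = q^2 + 2*q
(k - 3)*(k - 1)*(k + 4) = k^3 - 13*k + 12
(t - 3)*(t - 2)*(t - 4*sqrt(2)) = t^3 - 4*sqrt(2)*t^2 - 5*t^2 + 6*t + 20*sqrt(2)*t - 24*sqrt(2)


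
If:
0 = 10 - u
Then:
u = 10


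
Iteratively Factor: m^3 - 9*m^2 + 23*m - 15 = (m - 5)*(m^2 - 4*m + 3) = (m - 5)*(m - 1)*(m - 3)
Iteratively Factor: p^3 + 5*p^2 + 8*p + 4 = (p + 2)*(p^2 + 3*p + 2) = (p + 2)^2*(p + 1)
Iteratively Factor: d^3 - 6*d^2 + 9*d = (d - 3)*(d^2 - 3*d) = d*(d - 3)*(d - 3)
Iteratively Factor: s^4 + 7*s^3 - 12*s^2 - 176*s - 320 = (s - 5)*(s^3 + 12*s^2 + 48*s + 64) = (s - 5)*(s + 4)*(s^2 + 8*s + 16) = (s - 5)*(s + 4)^2*(s + 4)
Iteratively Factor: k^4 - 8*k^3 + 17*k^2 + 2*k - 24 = (k - 4)*(k^3 - 4*k^2 + k + 6) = (k - 4)*(k + 1)*(k^2 - 5*k + 6) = (k - 4)*(k - 2)*(k + 1)*(k - 3)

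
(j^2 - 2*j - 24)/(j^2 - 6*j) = (j + 4)/j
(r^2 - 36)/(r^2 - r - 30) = (r + 6)/(r + 5)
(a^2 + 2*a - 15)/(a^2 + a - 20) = (a - 3)/(a - 4)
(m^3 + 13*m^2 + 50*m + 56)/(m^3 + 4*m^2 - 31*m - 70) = (m + 4)/(m - 5)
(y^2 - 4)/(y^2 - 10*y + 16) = (y + 2)/(y - 8)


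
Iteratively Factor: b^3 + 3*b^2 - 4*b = (b)*(b^2 + 3*b - 4) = b*(b + 4)*(b - 1)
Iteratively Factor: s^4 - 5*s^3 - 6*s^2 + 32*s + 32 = (s - 4)*(s^3 - s^2 - 10*s - 8) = (s - 4)*(s + 2)*(s^2 - 3*s - 4) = (s - 4)*(s + 1)*(s + 2)*(s - 4)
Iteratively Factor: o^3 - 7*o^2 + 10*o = (o - 5)*(o^2 - 2*o) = o*(o - 5)*(o - 2)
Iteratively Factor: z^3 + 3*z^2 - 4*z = (z)*(z^2 + 3*z - 4) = z*(z + 4)*(z - 1)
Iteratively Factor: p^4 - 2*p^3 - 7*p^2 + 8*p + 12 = (p - 3)*(p^3 + p^2 - 4*p - 4) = (p - 3)*(p + 1)*(p^2 - 4) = (p - 3)*(p - 2)*(p + 1)*(p + 2)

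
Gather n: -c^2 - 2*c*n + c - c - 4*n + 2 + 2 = -c^2 + n*(-2*c - 4) + 4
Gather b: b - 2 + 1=b - 1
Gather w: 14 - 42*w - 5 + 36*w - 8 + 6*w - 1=0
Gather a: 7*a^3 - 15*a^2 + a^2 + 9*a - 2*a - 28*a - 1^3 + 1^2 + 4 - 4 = 7*a^3 - 14*a^2 - 21*a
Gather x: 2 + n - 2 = n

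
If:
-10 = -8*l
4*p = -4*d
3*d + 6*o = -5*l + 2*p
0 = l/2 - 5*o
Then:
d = -7/5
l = 5/4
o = 1/8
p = 7/5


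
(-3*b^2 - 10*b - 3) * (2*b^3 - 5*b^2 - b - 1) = -6*b^5 - 5*b^4 + 47*b^3 + 28*b^2 + 13*b + 3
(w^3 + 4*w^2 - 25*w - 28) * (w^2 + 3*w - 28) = w^5 + 7*w^4 - 41*w^3 - 215*w^2 + 616*w + 784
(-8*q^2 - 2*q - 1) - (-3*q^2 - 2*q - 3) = 2 - 5*q^2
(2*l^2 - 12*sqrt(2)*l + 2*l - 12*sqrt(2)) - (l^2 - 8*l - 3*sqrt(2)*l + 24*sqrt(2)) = l^2 - 9*sqrt(2)*l + 10*l - 36*sqrt(2)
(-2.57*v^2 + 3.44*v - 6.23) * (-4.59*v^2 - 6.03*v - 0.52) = 11.7963*v^4 - 0.2925*v^3 + 9.1889*v^2 + 35.7781*v + 3.2396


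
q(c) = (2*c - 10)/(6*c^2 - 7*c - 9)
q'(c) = (7 - 12*c)*(2*c - 10)/(6*c^2 - 7*c - 9)^2 + 2/(6*c^2 - 7*c - 9) = 4*(-3*c^2 + 30*c - 22)/(36*c^4 - 84*c^3 - 59*c^2 + 126*c + 81)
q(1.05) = 0.81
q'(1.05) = 0.26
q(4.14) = -0.03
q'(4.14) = 0.05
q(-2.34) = -0.36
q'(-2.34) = -0.27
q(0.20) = 0.94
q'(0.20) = -0.62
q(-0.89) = -5.94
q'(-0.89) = -51.98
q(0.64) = 0.79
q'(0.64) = -0.13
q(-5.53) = -0.10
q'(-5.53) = -0.02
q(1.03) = 0.81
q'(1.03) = 0.24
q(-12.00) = -0.04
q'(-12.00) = 0.00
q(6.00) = 0.01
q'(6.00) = 0.01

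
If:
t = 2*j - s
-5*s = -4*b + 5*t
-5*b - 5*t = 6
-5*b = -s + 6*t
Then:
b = -3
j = -6/5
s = -21/5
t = 9/5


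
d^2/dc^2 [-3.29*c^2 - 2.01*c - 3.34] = -6.58000000000000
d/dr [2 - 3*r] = -3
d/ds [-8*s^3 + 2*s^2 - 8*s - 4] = -24*s^2 + 4*s - 8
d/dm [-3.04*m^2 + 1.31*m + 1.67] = 1.31 - 6.08*m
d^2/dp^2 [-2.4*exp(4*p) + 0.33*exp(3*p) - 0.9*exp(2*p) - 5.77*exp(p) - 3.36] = (-38.4*exp(3*p) + 2.97*exp(2*p) - 3.6*exp(p) - 5.77)*exp(p)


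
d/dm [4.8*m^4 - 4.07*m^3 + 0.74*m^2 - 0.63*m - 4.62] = 19.2*m^3 - 12.21*m^2 + 1.48*m - 0.63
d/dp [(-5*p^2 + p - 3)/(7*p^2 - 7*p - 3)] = 4*(7*p^2 + 18*p - 6)/(49*p^4 - 98*p^3 + 7*p^2 + 42*p + 9)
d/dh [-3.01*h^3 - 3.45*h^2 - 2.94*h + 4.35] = -9.03*h^2 - 6.9*h - 2.94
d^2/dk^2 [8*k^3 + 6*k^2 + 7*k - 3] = 48*k + 12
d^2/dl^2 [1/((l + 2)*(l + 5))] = 2*((l + 2)^2 + (l + 2)*(l + 5) + (l + 5)^2)/((l + 2)^3*(l + 5)^3)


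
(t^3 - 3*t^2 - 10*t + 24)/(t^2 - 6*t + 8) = t + 3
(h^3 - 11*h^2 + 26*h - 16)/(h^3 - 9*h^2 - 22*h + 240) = (h^2 - 3*h + 2)/(h^2 - h - 30)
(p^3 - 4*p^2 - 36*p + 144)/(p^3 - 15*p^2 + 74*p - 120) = (p + 6)/(p - 5)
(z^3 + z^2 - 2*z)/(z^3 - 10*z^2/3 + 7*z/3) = 3*(z + 2)/(3*z - 7)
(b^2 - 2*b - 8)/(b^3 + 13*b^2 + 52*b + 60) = (b - 4)/(b^2 + 11*b + 30)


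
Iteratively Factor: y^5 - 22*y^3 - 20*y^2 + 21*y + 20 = (y + 1)*(y^4 - y^3 - 21*y^2 + y + 20) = (y - 5)*(y + 1)*(y^3 + 4*y^2 - y - 4) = (y - 5)*(y - 1)*(y + 1)*(y^2 + 5*y + 4) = (y - 5)*(y - 1)*(y + 1)^2*(y + 4)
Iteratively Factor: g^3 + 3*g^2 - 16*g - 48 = (g + 4)*(g^2 - g - 12) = (g - 4)*(g + 4)*(g + 3)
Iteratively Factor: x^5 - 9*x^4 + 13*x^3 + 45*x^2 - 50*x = (x - 1)*(x^4 - 8*x^3 + 5*x^2 + 50*x) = (x - 5)*(x - 1)*(x^3 - 3*x^2 - 10*x) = (x - 5)^2*(x - 1)*(x^2 + 2*x) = (x - 5)^2*(x - 1)*(x + 2)*(x)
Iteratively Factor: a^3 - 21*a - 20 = (a - 5)*(a^2 + 5*a + 4) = (a - 5)*(a + 4)*(a + 1)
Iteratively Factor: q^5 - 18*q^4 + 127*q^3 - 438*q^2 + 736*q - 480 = (q - 4)*(q^4 - 14*q^3 + 71*q^2 - 154*q + 120) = (q - 5)*(q - 4)*(q^3 - 9*q^2 + 26*q - 24) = (q - 5)*(q - 4)*(q - 2)*(q^2 - 7*q + 12) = (q - 5)*(q - 4)^2*(q - 2)*(q - 3)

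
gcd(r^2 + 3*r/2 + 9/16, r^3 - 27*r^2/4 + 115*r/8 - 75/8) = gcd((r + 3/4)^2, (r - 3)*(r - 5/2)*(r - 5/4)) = 1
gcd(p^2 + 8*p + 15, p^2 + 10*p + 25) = p + 5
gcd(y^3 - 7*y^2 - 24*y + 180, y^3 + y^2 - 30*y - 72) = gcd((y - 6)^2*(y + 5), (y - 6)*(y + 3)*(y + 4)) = y - 6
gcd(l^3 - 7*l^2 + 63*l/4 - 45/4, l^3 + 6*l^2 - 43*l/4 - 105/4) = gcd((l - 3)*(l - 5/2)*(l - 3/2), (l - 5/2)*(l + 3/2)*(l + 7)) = l - 5/2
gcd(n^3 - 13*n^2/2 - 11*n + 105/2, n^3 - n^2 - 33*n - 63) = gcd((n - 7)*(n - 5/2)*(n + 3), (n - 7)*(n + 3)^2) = n^2 - 4*n - 21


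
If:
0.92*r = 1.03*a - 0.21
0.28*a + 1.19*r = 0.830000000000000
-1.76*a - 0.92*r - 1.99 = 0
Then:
No Solution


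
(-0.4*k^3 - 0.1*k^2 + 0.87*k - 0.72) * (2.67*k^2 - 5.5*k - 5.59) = -1.068*k^5 + 1.933*k^4 + 5.1089*k^3 - 6.1484*k^2 - 0.9033*k + 4.0248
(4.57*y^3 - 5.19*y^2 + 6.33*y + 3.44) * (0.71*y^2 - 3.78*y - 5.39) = 3.2447*y^5 - 20.9595*y^4 - 0.5198*y^3 + 6.4891*y^2 - 47.1219*y - 18.5416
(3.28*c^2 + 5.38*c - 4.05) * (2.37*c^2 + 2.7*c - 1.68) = 7.7736*c^4 + 21.6066*c^3 - 0.5829*c^2 - 19.9734*c + 6.804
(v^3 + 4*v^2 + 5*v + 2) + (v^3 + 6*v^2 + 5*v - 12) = 2*v^3 + 10*v^2 + 10*v - 10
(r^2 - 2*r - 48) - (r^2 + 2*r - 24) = -4*r - 24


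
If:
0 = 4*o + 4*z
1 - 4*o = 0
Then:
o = 1/4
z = -1/4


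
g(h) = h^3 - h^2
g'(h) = 3*h^2 - 2*h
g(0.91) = -0.07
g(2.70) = 12.39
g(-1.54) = -6.02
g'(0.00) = 0.00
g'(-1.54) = 10.19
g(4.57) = 74.56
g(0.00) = 0.00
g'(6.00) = 96.00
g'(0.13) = -0.21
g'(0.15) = -0.23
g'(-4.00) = 56.00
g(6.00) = 180.00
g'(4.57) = 53.51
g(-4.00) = -80.00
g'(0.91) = 0.66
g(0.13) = -0.01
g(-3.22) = -43.75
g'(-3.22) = 37.55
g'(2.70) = 16.47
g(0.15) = -0.02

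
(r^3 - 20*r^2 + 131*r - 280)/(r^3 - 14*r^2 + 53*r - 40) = (r - 7)/(r - 1)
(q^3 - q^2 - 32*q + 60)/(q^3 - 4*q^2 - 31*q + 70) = (q^2 + q - 30)/(q^2 - 2*q - 35)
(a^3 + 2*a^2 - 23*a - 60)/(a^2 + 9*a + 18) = (a^2 - a - 20)/(a + 6)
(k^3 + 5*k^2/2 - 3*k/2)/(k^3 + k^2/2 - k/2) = (k + 3)/(k + 1)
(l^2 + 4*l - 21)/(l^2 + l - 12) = (l + 7)/(l + 4)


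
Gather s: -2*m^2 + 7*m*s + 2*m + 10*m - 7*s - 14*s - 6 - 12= -2*m^2 + 12*m + s*(7*m - 21) - 18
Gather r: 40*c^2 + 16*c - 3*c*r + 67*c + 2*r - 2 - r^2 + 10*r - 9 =40*c^2 + 83*c - r^2 + r*(12 - 3*c) - 11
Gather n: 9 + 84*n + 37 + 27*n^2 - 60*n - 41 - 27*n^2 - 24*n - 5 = 0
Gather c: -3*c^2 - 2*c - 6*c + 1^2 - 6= -3*c^2 - 8*c - 5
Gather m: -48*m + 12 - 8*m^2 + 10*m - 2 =-8*m^2 - 38*m + 10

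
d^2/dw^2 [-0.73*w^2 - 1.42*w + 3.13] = -1.46000000000000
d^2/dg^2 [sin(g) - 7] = -sin(g)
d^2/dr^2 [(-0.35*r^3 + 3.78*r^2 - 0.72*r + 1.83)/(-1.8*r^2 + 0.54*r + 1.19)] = (1.77635683940025e-15*r^5 - 0.979199999999999*r^3 - 82.8063*r^2 + 22.89981*r - 20.538036)/(5.832*r^6 - 5.2488*r^5 - 9.99216*r^4 + 6.782616*r^3 + 6.605928*r^2 - 2.294082*r - 1.685159)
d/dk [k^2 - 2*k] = 2*k - 2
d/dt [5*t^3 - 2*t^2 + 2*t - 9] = 15*t^2 - 4*t + 2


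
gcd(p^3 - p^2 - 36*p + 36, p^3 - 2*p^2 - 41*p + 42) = p^2 + 5*p - 6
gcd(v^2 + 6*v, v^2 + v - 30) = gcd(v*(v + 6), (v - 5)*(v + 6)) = v + 6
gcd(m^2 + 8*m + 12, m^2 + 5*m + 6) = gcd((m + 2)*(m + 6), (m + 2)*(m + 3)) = m + 2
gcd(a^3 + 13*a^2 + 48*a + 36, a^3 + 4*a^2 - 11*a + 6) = a + 6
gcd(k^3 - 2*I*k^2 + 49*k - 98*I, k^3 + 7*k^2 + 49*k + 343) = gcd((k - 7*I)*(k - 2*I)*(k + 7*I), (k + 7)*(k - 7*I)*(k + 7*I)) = k^2 + 49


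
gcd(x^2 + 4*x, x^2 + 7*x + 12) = x + 4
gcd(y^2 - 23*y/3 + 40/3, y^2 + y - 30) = y - 5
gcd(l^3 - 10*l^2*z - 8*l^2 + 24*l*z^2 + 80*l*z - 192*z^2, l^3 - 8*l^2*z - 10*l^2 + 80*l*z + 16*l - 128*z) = l - 8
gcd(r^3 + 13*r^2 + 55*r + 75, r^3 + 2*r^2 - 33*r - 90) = r^2 + 8*r + 15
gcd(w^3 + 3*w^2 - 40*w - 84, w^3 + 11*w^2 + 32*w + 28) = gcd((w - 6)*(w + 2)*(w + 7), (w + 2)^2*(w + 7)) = w^2 + 9*w + 14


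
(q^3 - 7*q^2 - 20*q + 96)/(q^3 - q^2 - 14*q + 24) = (q - 8)/(q - 2)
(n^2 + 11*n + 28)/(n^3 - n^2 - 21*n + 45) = (n^2 + 11*n + 28)/(n^3 - n^2 - 21*n + 45)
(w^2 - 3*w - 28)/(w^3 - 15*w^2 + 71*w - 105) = (w + 4)/(w^2 - 8*w + 15)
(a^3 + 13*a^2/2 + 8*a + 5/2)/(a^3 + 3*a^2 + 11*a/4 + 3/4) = 2*(a + 5)/(2*a + 3)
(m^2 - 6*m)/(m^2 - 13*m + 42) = m/(m - 7)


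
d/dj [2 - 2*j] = -2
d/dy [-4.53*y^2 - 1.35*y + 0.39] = -9.06*y - 1.35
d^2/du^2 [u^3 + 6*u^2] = 6*u + 12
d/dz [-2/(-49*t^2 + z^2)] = 4*z/(49*t^2 - z^2)^2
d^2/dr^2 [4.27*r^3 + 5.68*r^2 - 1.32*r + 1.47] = 25.62*r + 11.36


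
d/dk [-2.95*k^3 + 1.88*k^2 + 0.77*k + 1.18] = -8.85*k^2 + 3.76*k + 0.77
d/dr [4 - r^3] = -3*r^2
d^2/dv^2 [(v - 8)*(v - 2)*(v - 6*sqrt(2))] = 6*v - 20 - 12*sqrt(2)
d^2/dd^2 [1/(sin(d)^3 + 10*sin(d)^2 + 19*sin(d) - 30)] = -(9*sin(d)^5 + 119*sin(d)^4 + 545*sin(d)^3 + 1225*sin(d)^2 + 2072*sin(d) + 1322)/((sin(d) - 1)^2*(sin(d) + 5)^3*(sin(d) + 6)^3)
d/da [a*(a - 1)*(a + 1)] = 3*a^2 - 1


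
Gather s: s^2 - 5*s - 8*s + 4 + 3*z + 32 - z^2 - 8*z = s^2 - 13*s - z^2 - 5*z + 36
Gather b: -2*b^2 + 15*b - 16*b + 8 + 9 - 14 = -2*b^2 - b + 3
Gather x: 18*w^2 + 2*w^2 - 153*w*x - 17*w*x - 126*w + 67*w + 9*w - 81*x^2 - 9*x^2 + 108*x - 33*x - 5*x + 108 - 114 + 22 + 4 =20*w^2 - 50*w - 90*x^2 + x*(70 - 170*w) + 20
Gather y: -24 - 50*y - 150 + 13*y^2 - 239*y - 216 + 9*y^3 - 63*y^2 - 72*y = 9*y^3 - 50*y^2 - 361*y - 390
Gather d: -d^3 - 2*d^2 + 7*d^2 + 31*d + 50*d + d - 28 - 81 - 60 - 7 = -d^3 + 5*d^2 + 82*d - 176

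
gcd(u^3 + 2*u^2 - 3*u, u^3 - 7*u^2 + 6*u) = u^2 - u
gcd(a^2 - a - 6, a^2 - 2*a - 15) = 1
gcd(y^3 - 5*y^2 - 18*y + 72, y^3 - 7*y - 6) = y - 3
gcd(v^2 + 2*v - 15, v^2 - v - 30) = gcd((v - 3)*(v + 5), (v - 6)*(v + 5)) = v + 5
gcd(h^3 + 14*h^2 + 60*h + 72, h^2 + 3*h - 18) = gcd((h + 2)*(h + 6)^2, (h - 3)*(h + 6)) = h + 6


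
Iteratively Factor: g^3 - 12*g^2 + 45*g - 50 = (g - 5)*(g^2 - 7*g + 10) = (g - 5)*(g - 2)*(g - 5)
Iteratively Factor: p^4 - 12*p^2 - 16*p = (p - 4)*(p^3 + 4*p^2 + 4*p) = (p - 4)*(p + 2)*(p^2 + 2*p) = (p - 4)*(p + 2)^2*(p)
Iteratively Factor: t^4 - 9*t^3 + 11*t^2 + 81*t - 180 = (t - 3)*(t^3 - 6*t^2 - 7*t + 60) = (t - 5)*(t - 3)*(t^2 - t - 12) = (t - 5)*(t - 3)*(t + 3)*(t - 4)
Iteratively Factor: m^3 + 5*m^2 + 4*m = (m)*(m^2 + 5*m + 4) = m*(m + 4)*(m + 1)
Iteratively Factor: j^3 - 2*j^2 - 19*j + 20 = (j - 1)*(j^2 - j - 20) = (j - 1)*(j + 4)*(j - 5)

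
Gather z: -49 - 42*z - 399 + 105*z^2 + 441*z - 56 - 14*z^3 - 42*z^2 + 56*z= -14*z^3 + 63*z^2 + 455*z - 504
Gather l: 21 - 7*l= 21 - 7*l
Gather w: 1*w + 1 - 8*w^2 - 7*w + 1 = -8*w^2 - 6*w + 2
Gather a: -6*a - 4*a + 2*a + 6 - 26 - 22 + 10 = -8*a - 32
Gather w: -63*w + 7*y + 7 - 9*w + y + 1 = -72*w + 8*y + 8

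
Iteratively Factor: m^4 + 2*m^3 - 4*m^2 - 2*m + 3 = (m + 3)*(m^3 - m^2 - m + 1) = (m + 1)*(m + 3)*(m^2 - 2*m + 1) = (m - 1)*(m + 1)*(m + 3)*(m - 1)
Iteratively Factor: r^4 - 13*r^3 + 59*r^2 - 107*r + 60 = (r - 5)*(r^3 - 8*r^2 + 19*r - 12) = (r - 5)*(r - 4)*(r^2 - 4*r + 3) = (r - 5)*(r - 4)*(r - 1)*(r - 3)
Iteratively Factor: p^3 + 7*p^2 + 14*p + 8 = (p + 1)*(p^2 + 6*p + 8) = (p + 1)*(p + 4)*(p + 2)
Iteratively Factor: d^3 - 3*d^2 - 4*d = (d + 1)*(d^2 - 4*d) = d*(d + 1)*(d - 4)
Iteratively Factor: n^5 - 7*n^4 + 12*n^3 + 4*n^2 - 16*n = (n - 4)*(n^4 - 3*n^3 + 4*n) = n*(n - 4)*(n^3 - 3*n^2 + 4) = n*(n - 4)*(n + 1)*(n^2 - 4*n + 4) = n*(n - 4)*(n - 2)*(n + 1)*(n - 2)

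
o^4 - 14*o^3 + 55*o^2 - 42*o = o*(o - 7)*(o - 6)*(o - 1)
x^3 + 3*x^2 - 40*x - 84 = (x - 6)*(x + 2)*(x + 7)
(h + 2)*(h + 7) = h^2 + 9*h + 14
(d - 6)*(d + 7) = d^2 + d - 42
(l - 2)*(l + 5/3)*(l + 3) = l^3 + 8*l^2/3 - 13*l/3 - 10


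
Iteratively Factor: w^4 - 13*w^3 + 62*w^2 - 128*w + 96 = (w - 2)*(w^3 - 11*w^2 + 40*w - 48) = (w - 4)*(w - 2)*(w^2 - 7*w + 12) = (w - 4)*(w - 3)*(w - 2)*(w - 4)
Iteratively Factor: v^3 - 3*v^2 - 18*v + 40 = (v - 5)*(v^2 + 2*v - 8) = (v - 5)*(v + 4)*(v - 2)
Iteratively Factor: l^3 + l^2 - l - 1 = (l + 1)*(l^2 - 1) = (l + 1)^2*(l - 1)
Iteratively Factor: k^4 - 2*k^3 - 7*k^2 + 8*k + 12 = (k + 1)*(k^3 - 3*k^2 - 4*k + 12) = (k + 1)*(k + 2)*(k^2 - 5*k + 6) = (k - 2)*(k + 1)*(k + 2)*(k - 3)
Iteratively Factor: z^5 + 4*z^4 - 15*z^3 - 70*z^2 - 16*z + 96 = (z + 3)*(z^4 + z^3 - 18*z^2 - 16*z + 32) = (z + 3)*(z + 4)*(z^3 - 3*z^2 - 6*z + 8) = (z - 4)*(z + 3)*(z + 4)*(z^2 + z - 2) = (z - 4)*(z - 1)*(z + 3)*(z + 4)*(z + 2)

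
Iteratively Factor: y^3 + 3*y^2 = (y)*(y^2 + 3*y) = y*(y + 3)*(y)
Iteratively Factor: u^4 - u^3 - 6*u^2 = (u - 3)*(u^3 + 2*u^2) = u*(u - 3)*(u^2 + 2*u) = u^2*(u - 3)*(u + 2)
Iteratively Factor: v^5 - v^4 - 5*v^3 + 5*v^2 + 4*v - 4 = (v - 2)*(v^4 + v^3 - 3*v^2 - v + 2) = (v - 2)*(v + 2)*(v^3 - v^2 - v + 1) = (v - 2)*(v + 1)*(v + 2)*(v^2 - 2*v + 1) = (v - 2)*(v - 1)*(v + 1)*(v + 2)*(v - 1)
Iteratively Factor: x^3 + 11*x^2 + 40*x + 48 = (x + 3)*(x^2 + 8*x + 16) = (x + 3)*(x + 4)*(x + 4)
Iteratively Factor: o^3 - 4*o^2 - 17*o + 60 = (o + 4)*(o^2 - 8*o + 15) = (o - 5)*(o + 4)*(o - 3)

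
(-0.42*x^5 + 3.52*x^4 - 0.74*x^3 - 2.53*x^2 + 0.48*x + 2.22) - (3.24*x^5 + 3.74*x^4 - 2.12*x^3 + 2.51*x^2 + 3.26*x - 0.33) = -3.66*x^5 - 0.22*x^4 + 1.38*x^3 - 5.04*x^2 - 2.78*x + 2.55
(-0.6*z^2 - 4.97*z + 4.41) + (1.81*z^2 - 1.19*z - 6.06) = 1.21*z^2 - 6.16*z - 1.65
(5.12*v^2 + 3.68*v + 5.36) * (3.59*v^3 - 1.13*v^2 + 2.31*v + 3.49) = 18.3808*v^5 + 7.4256*v^4 + 26.9112*v^3 + 20.3128*v^2 + 25.2248*v + 18.7064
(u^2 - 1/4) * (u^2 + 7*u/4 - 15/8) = u^4 + 7*u^3/4 - 17*u^2/8 - 7*u/16 + 15/32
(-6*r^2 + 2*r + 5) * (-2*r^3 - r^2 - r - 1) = 12*r^5 + 2*r^4 - 6*r^3 - r^2 - 7*r - 5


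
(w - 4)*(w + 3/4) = w^2 - 13*w/4 - 3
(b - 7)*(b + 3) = b^2 - 4*b - 21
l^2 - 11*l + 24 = (l - 8)*(l - 3)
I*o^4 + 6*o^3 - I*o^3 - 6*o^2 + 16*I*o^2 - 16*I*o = o*(o - 8*I)*(o + 2*I)*(I*o - I)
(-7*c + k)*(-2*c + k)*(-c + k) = -14*c^3 + 23*c^2*k - 10*c*k^2 + k^3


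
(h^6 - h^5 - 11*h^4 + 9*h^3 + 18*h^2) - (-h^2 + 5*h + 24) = h^6 - h^5 - 11*h^4 + 9*h^3 + 19*h^2 - 5*h - 24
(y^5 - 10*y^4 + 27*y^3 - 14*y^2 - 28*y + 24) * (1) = y^5 - 10*y^4 + 27*y^3 - 14*y^2 - 28*y + 24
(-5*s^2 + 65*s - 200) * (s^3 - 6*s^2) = -5*s^5 + 95*s^4 - 590*s^3 + 1200*s^2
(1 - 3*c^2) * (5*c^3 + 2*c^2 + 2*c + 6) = -15*c^5 - 6*c^4 - c^3 - 16*c^2 + 2*c + 6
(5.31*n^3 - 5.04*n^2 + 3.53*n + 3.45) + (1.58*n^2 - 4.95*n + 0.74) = 5.31*n^3 - 3.46*n^2 - 1.42*n + 4.19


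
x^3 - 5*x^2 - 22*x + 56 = (x - 7)*(x - 2)*(x + 4)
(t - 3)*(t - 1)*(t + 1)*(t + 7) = t^4 + 4*t^3 - 22*t^2 - 4*t + 21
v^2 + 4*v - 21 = (v - 3)*(v + 7)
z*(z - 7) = z^2 - 7*z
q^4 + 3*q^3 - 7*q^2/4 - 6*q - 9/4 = (q - 3/2)*(q + 1/2)*(q + 1)*(q + 3)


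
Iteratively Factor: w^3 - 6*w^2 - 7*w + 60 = (w - 5)*(w^2 - w - 12) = (w - 5)*(w + 3)*(w - 4)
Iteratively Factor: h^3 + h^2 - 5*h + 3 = (h - 1)*(h^2 + 2*h - 3) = (h - 1)*(h + 3)*(h - 1)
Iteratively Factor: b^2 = (b)*(b)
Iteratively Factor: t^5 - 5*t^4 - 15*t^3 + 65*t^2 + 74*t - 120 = (t - 1)*(t^4 - 4*t^3 - 19*t^2 + 46*t + 120) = (t - 1)*(t + 3)*(t^3 - 7*t^2 + 2*t + 40) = (t - 4)*(t - 1)*(t + 3)*(t^2 - 3*t - 10) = (t - 5)*(t - 4)*(t - 1)*(t + 3)*(t + 2)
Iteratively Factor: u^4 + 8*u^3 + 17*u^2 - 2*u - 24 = (u + 3)*(u^3 + 5*u^2 + 2*u - 8) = (u + 3)*(u + 4)*(u^2 + u - 2) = (u - 1)*(u + 3)*(u + 4)*(u + 2)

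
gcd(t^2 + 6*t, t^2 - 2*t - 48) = t + 6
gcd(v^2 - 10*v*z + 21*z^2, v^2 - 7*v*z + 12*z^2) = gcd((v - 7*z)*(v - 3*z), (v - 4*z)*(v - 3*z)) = -v + 3*z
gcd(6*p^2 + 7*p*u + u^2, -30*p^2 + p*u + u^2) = 6*p + u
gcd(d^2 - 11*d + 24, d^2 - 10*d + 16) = d - 8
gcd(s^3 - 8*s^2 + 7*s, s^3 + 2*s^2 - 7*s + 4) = s - 1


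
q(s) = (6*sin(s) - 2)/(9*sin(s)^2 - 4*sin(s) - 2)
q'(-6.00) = -2.33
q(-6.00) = 0.13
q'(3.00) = 2.78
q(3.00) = 0.48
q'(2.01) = 4.38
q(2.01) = 1.96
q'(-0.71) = -2.56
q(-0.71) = -1.33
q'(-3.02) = 13.07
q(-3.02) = 1.97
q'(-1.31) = -0.26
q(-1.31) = -0.76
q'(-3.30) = 2.67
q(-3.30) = 0.44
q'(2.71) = 2.97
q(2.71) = -0.24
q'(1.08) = -6.57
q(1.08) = 2.24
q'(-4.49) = 1.13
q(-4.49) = 1.45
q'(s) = (-18*sin(s)*cos(s) + 4*cos(s))*(6*sin(s) - 2)/(9*sin(s)^2 - 4*sin(s) - 2)^2 + 6*cos(s)/(9*sin(s)^2 - 4*sin(s) - 2)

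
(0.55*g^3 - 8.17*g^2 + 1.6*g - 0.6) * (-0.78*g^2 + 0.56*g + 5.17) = -0.429*g^5 + 6.6806*g^4 - 2.9797*g^3 - 40.8749*g^2 + 7.936*g - 3.102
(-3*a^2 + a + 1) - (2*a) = -3*a^2 - a + 1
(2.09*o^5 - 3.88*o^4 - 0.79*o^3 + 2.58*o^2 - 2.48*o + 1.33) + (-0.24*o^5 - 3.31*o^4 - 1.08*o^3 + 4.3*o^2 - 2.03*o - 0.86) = 1.85*o^5 - 7.19*o^4 - 1.87*o^3 + 6.88*o^2 - 4.51*o + 0.47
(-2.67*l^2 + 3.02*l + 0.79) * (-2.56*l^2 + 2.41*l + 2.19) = 6.8352*l^4 - 14.1659*l^3 - 0.591499999999999*l^2 + 8.5177*l + 1.7301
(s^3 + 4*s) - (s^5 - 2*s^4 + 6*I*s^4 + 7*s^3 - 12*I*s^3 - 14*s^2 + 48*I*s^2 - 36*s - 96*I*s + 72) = -s^5 + 2*s^4 - 6*I*s^4 - 6*s^3 + 12*I*s^3 + 14*s^2 - 48*I*s^2 + 40*s + 96*I*s - 72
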